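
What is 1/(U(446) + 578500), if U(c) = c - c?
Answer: 1/578500 ≈ 1.7286e-6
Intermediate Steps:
U(c) = 0
1/(U(446) + 578500) = 1/(0 + 578500) = 1/578500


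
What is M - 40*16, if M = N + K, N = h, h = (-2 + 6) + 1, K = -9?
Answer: -644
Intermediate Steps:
h = 5 (h = 4 + 1 = 5)
N = 5
M = -4 (M = 5 - 9 = -4)
M - 40*16 = -4 - 40*16 = -4 - 640 = -644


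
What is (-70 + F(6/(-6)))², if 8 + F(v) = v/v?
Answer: 5929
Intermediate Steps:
F(v) = -7 (F(v) = -8 + v/v = -8 + 1 = -7)
(-70 + F(6/(-6)))² = (-70 - 7)² = (-77)² = 5929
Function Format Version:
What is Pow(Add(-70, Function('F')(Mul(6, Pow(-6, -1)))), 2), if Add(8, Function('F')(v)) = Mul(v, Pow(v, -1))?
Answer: 5929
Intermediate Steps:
Function('F')(v) = -7 (Function('F')(v) = Add(-8, Mul(v, Pow(v, -1))) = Add(-8, 1) = -7)
Pow(Add(-70, Function('F')(Mul(6, Pow(-6, -1)))), 2) = Pow(Add(-70, -7), 2) = Pow(-77, 2) = 5929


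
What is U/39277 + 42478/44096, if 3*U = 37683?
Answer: 1111149131/865979296 ≈ 1.2831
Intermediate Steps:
U = 12561 (U = (⅓)*37683 = 12561)
U/39277 + 42478/44096 = 12561/39277 + 42478/44096 = 12561*(1/39277) + 42478*(1/44096) = 12561/39277 + 21239/22048 = 1111149131/865979296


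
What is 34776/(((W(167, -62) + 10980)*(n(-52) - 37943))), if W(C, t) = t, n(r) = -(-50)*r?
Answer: -17388/221324237 ≈ -7.8563e-5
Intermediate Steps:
n(r) = 50*r
34776/(((W(167, -62) + 10980)*(n(-52) - 37943))) = 34776/(((-62 + 10980)*(50*(-52) - 37943))) = 34776/((10918*(-2600 - 37943))) = 34776/((10918*(-40543))) = 34776/(-442648474) = 34776*(-1/442648474) = -17388/221324237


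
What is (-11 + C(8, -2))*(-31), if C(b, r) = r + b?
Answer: 155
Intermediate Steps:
C(b, r) = b + r
(-11 + C(8, -2))*(-31) = (-11 + (8 - 2))*(-31) = (-11 + 6)*(-31) = -5*(-31) = 155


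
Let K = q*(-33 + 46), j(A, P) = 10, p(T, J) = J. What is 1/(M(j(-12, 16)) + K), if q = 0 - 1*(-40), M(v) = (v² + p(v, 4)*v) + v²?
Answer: 1/760 ≈ 0.0013158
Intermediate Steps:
M(v) = 2*v² + 4*v (M(v) = (v² + 4*v) + v² = 2*v² + 4*v)
q = 40 (q = 0 + 40 = 40)
K = 520 (K = 40*(-33 + 46) = 40*13 = 520)
1/(M(j(-12, 16)) + K) = 1/(2*10*(2 + 10) + 520) = 1/(2*10*12 + 520) = 1/(240 + 520) = 1/760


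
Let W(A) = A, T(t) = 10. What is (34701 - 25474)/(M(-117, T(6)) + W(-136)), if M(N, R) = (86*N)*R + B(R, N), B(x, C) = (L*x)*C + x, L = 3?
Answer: -9227/104256 ≈ -0.088503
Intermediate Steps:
B(x, C) = x + 3*C*x (B(x, C) = (3*x)*C + x = 3*C*x + x = x + 3*C*x)
M(N, R) = R*(1 + 3*N) + 86*N*R (M(N, R) = (86*N)*R + R*(1 + 3*N) = 86*N*R + R*(1 + 3*N) = R*(1 + 3*N) + 86*N*R)
(34701 - 25474)/(M(-117, T(6)) + W(-136)) = (34701 - 25474)/(10*(1 + 89*(-117)) - 136) = 9227/(10*(1 - 10413) - 136) = 9227/(10*(-10412) - 136) = 9227/(-104120 - 136) = 9227/(-104256) = 9227*(-1/104256) = -9227/104256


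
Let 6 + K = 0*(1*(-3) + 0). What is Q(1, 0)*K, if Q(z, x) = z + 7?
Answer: -48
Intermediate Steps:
Q(z, x) = 7 + z
K = -6 (K = -6 + 0*(1*(-3) + 0) = -6 + 0*(-3 + 0) = -6 + 0*(-3) = -6 + 0 = -6)
Q(1, 0)*K = (7 + 1)*(-6) = 8*(-6) = -48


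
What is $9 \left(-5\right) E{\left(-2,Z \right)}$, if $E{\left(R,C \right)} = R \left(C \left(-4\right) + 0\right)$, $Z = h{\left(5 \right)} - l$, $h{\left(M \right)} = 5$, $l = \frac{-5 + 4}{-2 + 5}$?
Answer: $-1920$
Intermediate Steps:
$l = - \frac{1}{3} \approx -0.33333$
$Z = \frac{16}{3}$ ($Z = 5 - - \frac{1}{3} = 5 + \frac{1}{3} = \frac{16}{3} \approx 5.3333$)
$E{\left(R,C \right)} = - 4 C R$ ($E{\left(R,C \right)} = R \left(- 4 C + 0\right) = R \left(- 4 C\right) = - 4 C R$)
$9 \left(-5\right) E{\left(-2,Z \right)} = 9 \left(-5\right) \left(\left(-4\right) \frac{16}{3} \left(-2\right)\right) = \left(-45\right) \frac{128}{3} = -1920$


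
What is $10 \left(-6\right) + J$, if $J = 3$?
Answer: $-57$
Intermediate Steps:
$10 \left(-6\right) + J = 10 \left(-6\right) + 3 = -60 + 3 = -57$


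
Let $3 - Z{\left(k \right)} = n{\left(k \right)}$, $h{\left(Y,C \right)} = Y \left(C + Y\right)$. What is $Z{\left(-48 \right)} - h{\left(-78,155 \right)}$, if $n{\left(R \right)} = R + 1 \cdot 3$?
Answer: $6054$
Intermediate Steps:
$n{\left(R \right)} = 3 + R$ ($n{\left(R \right)} = R + 3 = 3 + R$)
$Z{\left(k \right)} = - k$ ($Z{\left(k \right)} = 3 - \left(3 + k\right) = - k$)
$Z{\left(-48 \right)} - h{\left(-78,155 \right)} = \left(-1\right) \left(-48\right) - - 78 \left(155 - 78\right) = 48 - \left(-78\right) 77 = 48 - -6006 = 48 + 6006 = 6054$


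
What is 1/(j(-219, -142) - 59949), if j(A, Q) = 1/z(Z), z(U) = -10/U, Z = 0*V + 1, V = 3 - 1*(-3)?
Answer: -10/599491 ≈ -1.6681e-5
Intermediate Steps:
V = 6 (V = 3 + 3 = 6)
Z = 1 (Z = 0*6 + 1 = 0 + 1 = 1)
j(A, Q) = -1/10 (j(A, Q) = 1/(-10/1) = 1/(-10*1) = 1/(-10) = -1/10)
1/(j(-219, -142) - 59949) = 1/(-1/10 - 59949) = 1/(-599491/10) = -10/599491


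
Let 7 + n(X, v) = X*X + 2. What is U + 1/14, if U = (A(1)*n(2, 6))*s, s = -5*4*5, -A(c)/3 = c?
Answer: -4199/14 ≈ -299.93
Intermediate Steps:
A(c) = -3*c
n(X, v) = -5 + X² (n(X, v) = -7 + (X*X + 2) = -7 + (X² + 2) = -7 + (2 + X²) = -5 + X²)
s = -100 (s = -20*5 = -100)
U = -300 (U = ((-3*1)*(-5 + 2²))*(-100) = -3*(-5 + 4)*(-100) = -3*(-1)*(-100) = 3*(-100) = -300)
U + 1/14 = -300 + 1/14 = -4199/14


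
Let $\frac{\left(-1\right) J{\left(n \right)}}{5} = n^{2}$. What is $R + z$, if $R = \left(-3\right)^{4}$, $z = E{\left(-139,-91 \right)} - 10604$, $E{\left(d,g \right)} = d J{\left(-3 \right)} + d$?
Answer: $-4407$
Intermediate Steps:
$J{\left(n \right)} = - 5 n^{2}$
$E{\left(d,g \right)} = - 44 d$ ($E{\left(d,g \right)} = d \left(- 5 \left(-3\right)^{2}\right) + d = d \left(\left(-5\right) 9\right) + d = d \left(-45\right) + d = - 45 d + d = - 44 d$)
$z = -4488$ ($z = \left(-44\right) \left(-139\right) - 10604 = 6116 - 10604 = -4488$)
$R = 81$
$R + z = 81 - 4488 = -4407$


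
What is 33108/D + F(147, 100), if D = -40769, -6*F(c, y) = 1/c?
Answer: -29242025/35958258 ≈ -0.81322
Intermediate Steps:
F(c, y) = -1/(6*c)
33108/D + F(147, 100) = 33108/(-40769) - 1/6/147 = 33108*(-1/40769) - 1/6*1/147 = -33108/40769 - 1/882 = -29242025/35958258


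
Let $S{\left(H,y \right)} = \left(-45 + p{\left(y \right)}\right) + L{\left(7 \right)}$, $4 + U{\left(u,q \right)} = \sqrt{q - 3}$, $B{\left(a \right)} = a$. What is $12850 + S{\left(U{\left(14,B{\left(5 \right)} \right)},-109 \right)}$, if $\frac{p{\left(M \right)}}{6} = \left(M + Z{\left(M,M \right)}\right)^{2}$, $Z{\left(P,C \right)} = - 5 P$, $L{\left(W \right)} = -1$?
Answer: $1153380$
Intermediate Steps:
$U{\left(u,q \right)} = -4 + \sqrt{-3 + q}$ ($U{\left(u,q \right)} = -4 + \sqrt{q - 3} = -4 + \sqrt{-3 + q}$)
$p{\left(M \right)} = 96 M^{2}$ ($p{\left(M \right)} = 6 \left(M - 5 M\right)^{2} = 6 \left(- 4 M\right)^{2} = 6 \cdot 16 M^{2} = 96 M^{2}$)
$S{\left(H,y \right)} = -46 + 96 y^{2}$ ($S{\left(H,y \right)} = \left(-45 + 96 y^{2}\right) - 1 = -46 + 96 y^{2}$)
$12850 + S{\left(U{\left(14,B{\left(5 \right)} \right)},-109 \right)} = 12850 - \left(46 - 96 \left(-109\right)^{2}\right) = 12850 + \left(-46 + 96 \cdot 11881\right) = 12850 + \left(-46 + 1140576\right) = 12850 + 1140530 = 1153380$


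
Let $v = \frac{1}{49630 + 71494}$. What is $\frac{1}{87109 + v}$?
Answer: $\frac{121124}{10550990517} \approx 1.148 \cdot 10^{-5}$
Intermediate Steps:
$v = \frac{1}{121124} \approx 8.256 \cdot 10^{-6}$
$\frac{1}{87109 + v} = \frac{1}{87109 + \frac{1}{121124}} = \frac{1}{\frac{10550990517}{121124}} = \frac{121124}{10550990517}$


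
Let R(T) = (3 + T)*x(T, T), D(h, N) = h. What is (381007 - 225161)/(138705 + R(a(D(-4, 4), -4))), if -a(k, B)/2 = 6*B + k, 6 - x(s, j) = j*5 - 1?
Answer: 77923/61299 ≈ 1.2712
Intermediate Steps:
x(s, j) = 7 - 5*j (x(s, j) = 6 - (j*5 - 1) = 6 - (5*j - 1) = 6 - (-1 + 5*j) = 6 + (1 - 5*j) = 7 - 5*j)
a(k, B) = -12*B - 2*k (a(k, B) = -2*(6*B + k) = -2*(k + 6*B) = -12*B - 2*k)
R(T) = (3 + T)*(7 - 5*T)
(381007 - 225161)/(138705 + R(a(D(-4, 4), -4))) = (381007 - 225161)/(138705 - (-7 + 5*(-12*(-4) - 2*(-4)))*(3 + (-12*(-4) - 2*(-4)))) = 155846/(138705 - (-7 + 5*(48 + 8))*(3 + (48 + 8))) = 155846/(138705 - (-7 + 5*56)*(3 + 56)) = 155846/(138705 - 1*(-7 + 280)*59) = 155846/(138705 - 1*273*59) = 155846/(138705 - 16107) = 155846/122598 = 155846*(1/122598) = 77923/61299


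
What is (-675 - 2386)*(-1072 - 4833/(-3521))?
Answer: 11538987419/3521 ≈ 3.2772e+6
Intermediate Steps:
(-675 - 2386)*(-1072 - 4833/(-3521)) = -3061*(-1072 - 4833*(-1/3521)) = -3061*(-1072 + 4833/3521) = -3061*(-3769679/3521) = 11538987419/3521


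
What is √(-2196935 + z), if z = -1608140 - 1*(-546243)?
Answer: 4*I*√203677 ≈ 1805.2*I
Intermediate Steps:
z = -1061897 (z = -1608140 + 546243 = -1061897)
√(-2196935 + z) = √(-2196935 - 1061897) = √(-3258832) = 4*I*√203677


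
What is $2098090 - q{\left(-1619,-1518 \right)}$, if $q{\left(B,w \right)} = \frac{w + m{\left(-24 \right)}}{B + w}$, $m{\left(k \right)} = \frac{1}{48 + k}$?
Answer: $\frac{157960963489}{75288} \approx 2.0981 \cdot 10^{6}$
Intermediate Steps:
$q{\left(B,w \right)} = \frac{\frac{1}{24} + w}{B + w}$ ($q{\left(B,w \right)} = \frac{w + \frac{1}{48 - 24}}{B + w} = \frac{w + \frac{1}{24}}{B + w} = \frac{\frac{1}{24} + w}{B + w}$)
$2098090 - q{\left(-1619,-1518 \right)} = 2098090 - \frac{\frac{1}{24} - 1518}{-1619 - 1518} = 2098090 - \frac{1}{-3137} \left(- \frac{36431}{24}\right) = 2098090 - \left(- \frac{1}{3137}\right) \left(- \frac{36431}{24}\right) = 2098090 - \frac{36431}{75288} = \frac{157960963489}{75288}$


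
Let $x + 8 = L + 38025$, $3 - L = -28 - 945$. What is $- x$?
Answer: $-38993$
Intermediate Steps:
$L = 976$ ($L = 3 - \left(-28 - 945\right) = 3 - -973 = 3 + 973 = 976$)
$x = 38993$ ($x = -8 + \left(976 + 38025\right) = -8 + 39001 = 38993$)
$- x = \left(-1\right) 38993 = -38993$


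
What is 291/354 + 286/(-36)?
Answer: -3782/531 ≈ -7.1224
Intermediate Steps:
291/354 + 286/(-36) = 291*(1/354) + 286*(-1/36) = 97/118 - 143/18 = -3782/531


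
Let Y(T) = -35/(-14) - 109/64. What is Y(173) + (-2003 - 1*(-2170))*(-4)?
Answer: -42701/64 ≈ -667.20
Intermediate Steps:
Y(T) = 51/64 (Y(T) = -35*(-1/14) - 109*1/64 = 5/2 - 109/64 = 51/64)
Y(173) + (-2003 - 1*(-2170))*(-4) = 51/64 + (-2003 - 1*(-2170))*(-4) = 51/64 + (-2003 + 2170)*(-4) = 51/64 + 167*(-4) = 51/64 - 668 = -42701/64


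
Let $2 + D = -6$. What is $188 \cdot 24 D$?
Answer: $-36096$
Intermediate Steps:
$D = -8$ ($D = -2 - 6 = -8$)
$188 \cdot 24 D = 188 \cdot 24 \left(-8\right) = 4512 \left(-8\right) = -36096$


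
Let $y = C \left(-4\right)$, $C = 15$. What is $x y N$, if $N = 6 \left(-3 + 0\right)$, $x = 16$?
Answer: $17280$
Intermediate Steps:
$y = -60$ ($y = 15 \left(-4\right) = -60$)
$N = -18$ ($N = 6 \left(-3\right) = -18$)
$x y N = 16 \left(-60\right) \left(-18\right) = \left(-960\right) \left(-18\right) = 17280$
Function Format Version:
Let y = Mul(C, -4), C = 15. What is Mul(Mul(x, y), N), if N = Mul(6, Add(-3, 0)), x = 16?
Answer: 17280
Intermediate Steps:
y = -60 (y = Mul(15, -4) = -60)
N = -18 (N = Mul(6, -3) = -18)
Mul(Mul(x, y), N) = Mul(Mul(16, -60), -18) = Mul(-960, -18) = 17280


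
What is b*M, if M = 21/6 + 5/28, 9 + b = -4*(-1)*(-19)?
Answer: -8755/28 ≈ -312.68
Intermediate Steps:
b = -85 (b = -9 - 4*(-1)*(-19) = -9 + 4*(-19) = -9 - 76 = -85)
M = 103/28 (M = 21*(1/6) + 5*(1/28) = 7/2 + 5/28 = 103/28 ≈ 3.6786)
b*M = -85*103/28 = -8755/28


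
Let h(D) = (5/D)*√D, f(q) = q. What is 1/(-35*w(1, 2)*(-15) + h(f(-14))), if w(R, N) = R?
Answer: 294/154351 + I*√14/771755 ≈ 0.0019048 + 4.8482e-6*I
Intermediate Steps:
h(D) = 5/√D
1/(-35*w(1, 2)*(-15) + h(f(-14))) = 1/(-35*1*(-15) + 5/√(-14)) = 1/(-35*(-15) + 5*(-I*√14/14)) = 1/(525 - 5*I*√14/14)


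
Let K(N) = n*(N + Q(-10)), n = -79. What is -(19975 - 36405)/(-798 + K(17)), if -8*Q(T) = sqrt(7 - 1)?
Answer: -21238720/2767273 - 97960*sqrt(6)/2767273 ≈ -7.7617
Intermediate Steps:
Q(T) = -sqrt(6)/8 (Q(T) = -sqrt(7 - 1)/8 = -sqrt(6)/8)
K(N) = -79*N + 79*sqrt(6)/8 (K(N) = -79*(N - sqrt(6)/8) = -79*N + 79*sqrt(6)/8)
-(19975 - 36405)/(-798 + K(17)) = -(19975 - 36405)/(-798 + (-79*17 + 79*sqrt(6)/8)) = -(-16430)/(-798 + (-1343 + 79*sqrt(6)/8)) = -(-16430)/(-2141 + 79*sqrt(6)/8) = 16430/(-2141 + 79*sqrt(6)/8)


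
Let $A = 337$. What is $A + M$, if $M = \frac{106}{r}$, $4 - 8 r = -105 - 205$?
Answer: $\frac{53333}{157} \approx 339.7$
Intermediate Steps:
$r = \frac{157}{4}$ ($r = \frac{1}{2} - \frac{-105 - 205}{8} = \frac{1}{2} - - \frac{155}{4} = \frac{1}{2} + \frac{155}{4} = \frac{157}{4} \approx 39.25$)
$M = \frac{424}{157}$ ($M = \frac{106}{\frac{157}{4}} = 106 \cdot \frac{4}{157} = \frac{424}{157} \approx 2.7006$)
$A + M = 337 + \frac{424}{157} = \frac{53333}{157}$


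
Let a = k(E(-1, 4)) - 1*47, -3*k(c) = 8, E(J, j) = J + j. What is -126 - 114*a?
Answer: 5536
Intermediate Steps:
k(c) = -8/3 (k(c) = -1/3*8 = -8/3)
a = -149/3 (a = -8/3 - 1*47 = -8/3 - 47 = -149/3 ≈ -49.667)
-126 - 114*a = -126 - 114*(-149/3) = -126 + 5662 = 5536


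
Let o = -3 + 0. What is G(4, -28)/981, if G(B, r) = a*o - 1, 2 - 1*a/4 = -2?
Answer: -49/981 ≈ -0.049949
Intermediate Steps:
a = 16 (a = 8 - 4*(-2) = 8 + 8 = 16)
o = -3
G(B, r) = -49 (G(B, r) = 16*(-3) - 1 = -48 - 1 = -49)
G(4, -28)/981 = -49/981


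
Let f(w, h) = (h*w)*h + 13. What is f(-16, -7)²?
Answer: 594441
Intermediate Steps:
f(w, h) = 13 + w*h² (f(w, h) = w*h² + 13 = 13 + w*h²)
f(-16, -7)² = (13 - 16*(-7)²)² = (13 - 16*49)² = (13 - 784)² = (-771)² = 594441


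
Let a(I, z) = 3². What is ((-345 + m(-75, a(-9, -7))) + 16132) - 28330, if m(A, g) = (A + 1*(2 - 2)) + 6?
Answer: -12612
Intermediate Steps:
a(I, z) = 9
m(A, g) = 6 + A (m(A, g) = (A + 1*0) + 6 = (A + 0) + 6 = A + 6 = 6 + A)
((-345 + m(-75, a(-9, -7))) + 16132) - 28330 = ((-345 + (6 - 75)) + 16132) - 28330 = ((-345 - 69) + 16132) - 28330 = (-414 + 16132) - 28330 = 15718 - 28330 = -12612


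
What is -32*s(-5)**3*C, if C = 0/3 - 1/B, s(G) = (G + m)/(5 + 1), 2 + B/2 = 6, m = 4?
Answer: -1/54 ≈ -0.018519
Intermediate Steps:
B = 8 (B = -4 + 2*6 = -4 + 12 = 8)
s(G) = 2/3 + G/6 (s(G) = (G + 4)/(5 + 1) = (4 + G)/6 = (4 + G)*(1/6) = 2/3 + G/6)
C = -1/8 (C = 0/3 - 1/8 = 0*(1/3) - 1*1/8 = 0 - 1/8 = -1/8 ≈ -0.12500)
-32*s(-5)**3*C = -32*(2/3 + (1/6)*(-5))**3*(-1)/8 = -32*(2/3 - 5/6)**3*(-1)/8 = -32*(-1/6)**3*(-1)/8 = -(-4)*(-1)/(27*8) = -32*1/1728 = -1/54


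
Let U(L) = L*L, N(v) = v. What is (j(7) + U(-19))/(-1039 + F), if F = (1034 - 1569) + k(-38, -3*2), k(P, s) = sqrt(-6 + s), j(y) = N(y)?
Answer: -36202/154843 - 46*I*sqrt(3)/154843 ≈ -0.2338 - 0.00051455*I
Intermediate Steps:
j(y) = y
F = -535 + 2*I*sqrt(3) (F = (1034 - 1569) + sqrt(-6 - 3*2) = -535 + sqrt(-6 - 6) = -535 + sqrt(-12) = -535 + 2*I*sqrt(3) ≈ -535.0 + 3.4641*I)
U(L) = L**2
(j(7) + U(-19))/(-1039 + F) = (7 + (-19)**2)/(-1039 + (-535 + 2*I*sqrt(3))) = (7 + 361)/(-1574 + 2*I*sqrt(3)) = 368/(-1574 + 2*I*sqrt(3))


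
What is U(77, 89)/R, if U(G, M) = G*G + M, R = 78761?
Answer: 354/4633 ≈ 0.076408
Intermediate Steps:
U(G, M) = M + G² (U(G, M) = G² + M = M + G²)
U(77, 89)/R = (89 + 77²)/78761 = (89 + 5929)*(1/78761) = 6018*(1/78761) = 354/4633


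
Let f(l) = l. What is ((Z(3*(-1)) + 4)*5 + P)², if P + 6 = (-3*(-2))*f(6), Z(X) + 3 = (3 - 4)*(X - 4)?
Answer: 4900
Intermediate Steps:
Z(X) = 1 - X (Z(X) = -3 + (3 - 4)*(X - 4) = -3 - (-4 + X) = -3 + (4 - X) = 1 - X)
P = 30 (P = -6 - 3*(-2)*6 = -6 + 6*6 = -6 + 36 = 30)
((Z(3*(-1)) + 4)*5 + P)² = (((1 - 3*(-1)) + 4)*5 + 30)² = (((1 - 1*(-3)) + 4)*5 + 30)² = (((1 + 3) + 4)*5 + 30)² = ((4 + 4)*5 + 30)² = (8*5 + 30)² = (40 + 30)² = 70² = 4900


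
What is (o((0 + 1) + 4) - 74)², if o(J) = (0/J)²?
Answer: 5476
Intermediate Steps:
o(J) = 0 (o(J) = 0² = 0)
(o((0 + 1) + 4) - 74)² = (0 - 74)² = (-74)² = 5476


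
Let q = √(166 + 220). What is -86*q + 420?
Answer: 420 - 86*√386 ≈ -1269.6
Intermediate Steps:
q = √386 ≈ 19.647
-86*q + 420 = -86*√386 + 420 = 420 - 86*√386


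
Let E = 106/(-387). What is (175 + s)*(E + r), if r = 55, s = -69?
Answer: 2244974/387 ≈ 5801.0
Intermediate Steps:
E = -106/387 (E = 106*(-1/387) = -106/387 ≈ -0.27390)
(175 + s)*(E + r) = (175 - 69)*(-106/387 + 55) = 106*(21179/387) = 2244974/387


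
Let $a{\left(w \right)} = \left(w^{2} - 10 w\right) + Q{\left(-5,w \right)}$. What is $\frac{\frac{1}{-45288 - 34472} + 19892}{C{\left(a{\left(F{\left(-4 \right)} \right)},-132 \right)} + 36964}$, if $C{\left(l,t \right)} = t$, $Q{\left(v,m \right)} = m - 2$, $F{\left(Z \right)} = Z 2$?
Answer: $\frac{1586585919}{2937720320} \approx 0.54007$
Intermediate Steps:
$F{\left(Z \right)} = 2 Z$
$Q{\left(v,m \right)} = -2 + m$ ($Q{\left(v,m \right)} = m - 2 = -2 + m$)
$a{\left(w \right)} = -2 + w^{2} - 9 w$ ($a{\left(w \right)} = \left(w^{2} - 10 w\right) + \left(-2 + w\right) = -2 + w^{2} - 9 w$)
$\frac{\frac{1}{-45288 - 34472} + 19892}{C{\left(a{\left(F{\left(-4 \right)} \right)},-132 \right)} + 36964} = \frac{\frac{1}{-45288 - 34472} + 19892}{-132 + 36964} = \frac{\frac{1}{-79760} + 19892}{36832} = \left(- \frac{1}{79760} + 19892\right) \frac{1}{36832} = \frac{1586585919}{79760} \cdot \frac{1}{36832} = \frac{1586585919}{2937720320}$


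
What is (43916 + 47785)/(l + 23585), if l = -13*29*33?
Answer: 91701/11144 ≈ 8.2287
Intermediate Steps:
l = -12441 (l = -377*33 = -12441)
(43916 + 47785)/(l + 23585) = (43916 + 47785)/(-12441 + 23585) = 91701/11144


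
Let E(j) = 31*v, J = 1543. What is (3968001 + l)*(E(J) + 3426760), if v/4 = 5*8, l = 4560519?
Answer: 29267492654400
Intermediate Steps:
v = 160 (v = 4*(5*8) = 4*40 = 160)
E(j) = 4960 (E(j) = 31*160 = 4960)
(3968001 + l)*(E(J) + 3426760) = (3968001 + 4560519)*(4960 + 3426760) = 8528520*3431720 = 29267492654400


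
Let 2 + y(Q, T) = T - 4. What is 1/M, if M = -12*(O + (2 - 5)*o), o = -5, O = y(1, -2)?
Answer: -1/84 ≈ -0.011905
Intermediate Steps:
y(Q, T) = -6 + T (y(Q, T) = -2 + (T - 4) = -2 + (-4 + T) = -6 + T)
O = -8 (O = -6 - 2 = -8)
M = -84 (M = -12*(-8 + (2 - 5)*(-5)) = -12*(-8 - 3*(-5)) = -12*(-8 + 15) = -12*7 = -84)
1/M = 1/(-84) = -1/84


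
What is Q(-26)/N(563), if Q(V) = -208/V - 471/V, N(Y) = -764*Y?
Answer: -679/11183432 ≈ -6.0715e-5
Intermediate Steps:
Q(V) = -679/V
Q(-26)/N(563) = (-679/(-26))/((-764*563)) = -679*(-1/26)/(-430132) = (679/26)*(-1/430132) = -679/11183432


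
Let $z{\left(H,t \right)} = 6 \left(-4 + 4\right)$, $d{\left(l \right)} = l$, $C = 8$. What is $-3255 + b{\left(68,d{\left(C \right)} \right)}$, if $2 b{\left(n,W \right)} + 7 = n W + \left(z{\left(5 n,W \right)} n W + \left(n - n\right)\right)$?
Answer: $- \frac{5973}{2} \approx -2986.5$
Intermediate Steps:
$z{\left(H,t \right)} = 0$ ($z{\left(H,t \right)} = 6 \cdot 0 = 0$)
$b{\left(n,W \right)} = - \frac{7}{2} + \frac{W n}{2}$ ($b{\left(n,W \right)} = - \frac{7}{2} + \frac{n W + \left(0 n W + \left(n - n\right)\right)}{2} = - \frac{7}{2} + \frac{W n + \left(0 W + 0\right)}{2} = - \frac{7}{2} + \frac{W n + \left(0 + 0\right)}{2} = - \frac{7}{2} + \frac{W n + 0}{2} = - \frac{7}{2} + \frac{W n}{2}$)
$-3255 + b{\left(68,d{\left(C \right)} \right)} = -3255 - \left(\frac{7}{2} - 272\right) = -3255 + \left(- \frac{7}{2} + 272\right) = -3255 + \frac{537}{2} = - \frac{5973}{2}$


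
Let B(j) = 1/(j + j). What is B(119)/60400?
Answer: 1/14375200 ≈ 6.9564e-8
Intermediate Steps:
B(j) = 1/(2*j)
B(119)/60400 = ((1/2)/119)/60400 = ((1/2)*(1/119))*(1/60400) = (1/238)*(1/60400) = 1/14375200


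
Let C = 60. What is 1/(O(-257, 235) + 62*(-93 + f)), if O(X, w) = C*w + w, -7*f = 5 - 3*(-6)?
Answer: 7/58557 ≈ 0.00011954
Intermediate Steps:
f = -23/7 (f = -(5 - 3*(-6))/7 = -(5 + 18)/7 = -1/7*23 = -23/7 ≈ -3.2857)
O(X, w) = 61*w (O(X, w) = 60*w + w = 61*w)
1/(O(-257, 235) + 62*(-93 + f)) = 1/(61*235 + 62*(-93 - 23/7)) = 1/(14335 + 62*(-674/7)) = 1/(14335 - 41788/7) = 1/(58557/7) = 7/58557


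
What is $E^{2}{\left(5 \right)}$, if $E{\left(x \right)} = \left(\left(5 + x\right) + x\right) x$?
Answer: $5625$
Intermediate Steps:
$E{\left(x \right)} = x \left(5 + 2 x\right)$ ($E{\left(x \right)} = \left(5 + 2 x\right) x = x \left(5 + 2 x\right)$)
$E^{2}{\left(5 \right)} = \left(5 \left(5 + 2 \cdot 5\right)\right)^{2} = \left(5 \left(5 + 10\right)\right)^{2} = \left(5 \cdot 15\right)^{2} = 75^{2} = 5625$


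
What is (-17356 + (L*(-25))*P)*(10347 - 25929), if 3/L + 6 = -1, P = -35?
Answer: 276284442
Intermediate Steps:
L = -3/7 (L = 3/(-6 - 1) = 3/(-7) = 3*(-⅐) = -3/7 ≈ -0.42857)
(-17356 + (L*(-25))*P)*(10347 - 25929) = (-17356 - 3/7*(-25)*(-35))*(10347 - 25929) = (-17356 + (75/7)*(-35))*(-15582) = (-17356 - 375)*(-15582) = -17731*(-15582) = 276284442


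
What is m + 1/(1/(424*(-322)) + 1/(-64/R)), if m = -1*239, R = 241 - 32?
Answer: -426778951/1783401 ≈ -239.31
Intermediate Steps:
R = 209
m = -239
m + 1/(1/(424*(-322)) + 1/(-64/R)) = -239 + 1/(1/(424*(-322)) + 1/(-64/209)) = -239 + 1/((1/424)*(-1/322) + 1/(-64*1/209)) = -239 + 1/(-1/136528 + 1/(-64/209)) = -239 + 1/(-1/136528 - 209/64) = -239 + 1/(-1783401/546112) = -239 - 546112/1783401 = -426778951/1783401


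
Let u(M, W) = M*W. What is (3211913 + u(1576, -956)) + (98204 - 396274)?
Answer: 1407187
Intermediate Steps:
(3211913 + u(1576, -956)) + (98204 - 396274) = (3211913 + 1576*(-956)) + (98204 - 396274) = (3211913 - 1506656) - 298070 = 1705257 - 298070 = 1407187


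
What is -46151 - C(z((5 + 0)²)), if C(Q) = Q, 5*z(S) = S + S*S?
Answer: -46281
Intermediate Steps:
z(S) = S/5 + S²/5 (z(S) = (S + S*S)/5 = (S + S²)/5 = S/5 + S²/5)
-46151 - C(z((5 + 0)²)) = -46151 - (5 + 0)²*(1 + (5 + 0)²)/5 = -46151 - 5²*(1 + 5²)/5 = -46151 - 25*(1 + 25)/5 = -46151 - 25*26/5 = -46151 - 1*130 = -46151 - 130 = -46281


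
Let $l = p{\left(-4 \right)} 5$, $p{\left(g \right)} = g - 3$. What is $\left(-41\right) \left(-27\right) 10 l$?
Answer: $-387450$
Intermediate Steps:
$p{\left(g \right)} = -3 + g$
$l = -35$ ($l = \left(-3 - 4\right) 5 = \left(-7\right) 5 = -35$)
$\left(-41\right) \left(-27\right) 10 l = \left(-41\right) \left(-27\right) 10 \left(-35\right) = 1107 \left(-350\right) = -387450$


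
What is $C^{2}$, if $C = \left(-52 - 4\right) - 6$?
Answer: $3844$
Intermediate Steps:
$C = -62$ ($C = -56 - 6 = -62$)
$C^{2} = \left(-62\right)^{2} = 3844$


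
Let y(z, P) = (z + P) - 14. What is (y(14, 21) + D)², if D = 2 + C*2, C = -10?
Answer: 9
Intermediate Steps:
y(z, P) = -14 + P + z (y(z, P) = (P + z) - 14 = -14 + P + z)
D = -18 (D = 2 - 10*2 = 2 - 20 = -18)
(y(14, 21) + D)² = ((-14 + 21 + 14) - 18)² = (21 - 18)² = 3² = 9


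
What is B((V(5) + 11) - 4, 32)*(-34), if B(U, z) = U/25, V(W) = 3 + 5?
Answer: -102/5 ≈ -20.400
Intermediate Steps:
V(W) = 8
B(U, z) = U/25 (B(U, z) = U*(1/25) = U/25)
B((V(5) + 11) - 4, 32)*(-34) = (((8 + 11) - 4)/25)*(-34) = ((19 - 4)/25)*(-34) = ((1/25)*15)*(-34) = (3/5)*(-34) = -102/5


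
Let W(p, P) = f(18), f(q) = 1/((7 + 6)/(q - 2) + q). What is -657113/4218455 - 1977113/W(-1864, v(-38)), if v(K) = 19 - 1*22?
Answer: -2510449038858723/67495280 ≈ -3.7194e+7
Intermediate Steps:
v(K) = -3 (v(K) = 19 - 22 = -3)
f(q) = 1/(q + 13/(-2 + q)) (f(q) = 1/(13/(-2 + q) + q) = 1/(q + 13/(-2 + q)))
W(p, P) = 16/301 (W(p, P) = (-2 + 18)/(13 + 18² - 2*18) = 16/(13 + 324 - 36) = 16/301)
-657113/4218455 - 1977113/W(-1864, v(-38)) = -657113/4218455 - 1977113/16/301 = -657113*1/4218455 - 1977113*301/16 = -657113/4218455 - 595111013/16 = -2510449038858723/67495280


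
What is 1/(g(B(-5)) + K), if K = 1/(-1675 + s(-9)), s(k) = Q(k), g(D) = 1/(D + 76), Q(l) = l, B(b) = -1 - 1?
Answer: 62308/805 ≈ 77.401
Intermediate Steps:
B(b) = -2
g(D) = 1/(76 + D)
s(k) = k
K = -1/1684 (K = 1/(-1675 - 9) = 1/(-1684) = -1/1684 ≈ -0.00059382)
1/(g(B(-5)) + K) = 1/(1/(76 - 2) - 1/1684) = 1/(1/74 - 1/1684) = 1/(805/62308) = 62308/805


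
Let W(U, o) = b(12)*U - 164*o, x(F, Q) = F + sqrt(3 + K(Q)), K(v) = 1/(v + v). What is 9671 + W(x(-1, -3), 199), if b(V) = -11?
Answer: -22954 - 11*sqrt(102)/6 ≈ -22973.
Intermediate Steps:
K(v) = 1/(2*v)
x(F, Q) = F + sqrt(3 + 1/(2*Q))
W(U, o) = -164*o - 11*U (W(U, o) = -11*U - 164*o = -164*o - 11*U)
9671 + W(x(-1, -3), 199) = 9671 + (-164*199 - 11*(-1 + sqrt(12 + 2/(-3))/2)) = 9671 + (-32636 - 11*(-1 + sqrt(12 + 2*(-1/3))/2)) = 9671 + (-32636 - 11*(-1 + sqrt(12 - 2/3)/2)) = 9671 + (-32636 - 11*(-1 + sqrt(34/3)/2)) = 9671 + (-32636 - 11*(-1 + (sqrt(102)/3)/2)) = 9671 + (-32636 - 11*(-1 + sqrt(102)/6)) = 9671 + (-32636 + (11 - 11*sqrt(102)/6)) = 9671 + (-32625 - 11*sqrt(102)/6) = -22954 - 11*sqrt(102)/6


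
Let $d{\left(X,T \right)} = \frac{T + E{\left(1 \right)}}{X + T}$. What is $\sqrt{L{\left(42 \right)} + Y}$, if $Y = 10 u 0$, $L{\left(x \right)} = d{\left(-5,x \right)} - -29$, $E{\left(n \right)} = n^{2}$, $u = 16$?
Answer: $\frac{6 \sqrt{1147}}{37} \approx 5.492$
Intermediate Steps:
$d{\left(X,T \right)} = \frac{1 + T}{T + X}$ ($d{\left(X,T \right)} = \frac{T + 1^{2}}{X + T} = \frac{T + 1}{T + X} = \frac{1 + T}{T + X}$)
$L{\left(x \right)} = 29 + \frac{1 + x}{-5 + x}$ ($L{\left(x \right)} = \frac{1 + x}{x - 5} - -29 = \frac{1 + x}{-5 + x} + 29 = 29 + \frac{1 + x}{-5 + x}$)
$Y = 0$ ($Y = 10 \cdot 16 \cdot 0 = 160 \cdot 0 = 0$)
$\sqrt{L{\left(42 \right)} + Y} = \sqrt{\frac{6 \left(-24 + 5 \cdot 42\right)}{-5 + 42} + 0} = \sqrt{\frac{6 \left(-24 + 210\right)}{37} + 0} = \sqrt{6 \cdot \frac{1}{37} \cdot 186 + 0} = \sqrt{\frac{1116}{37} + 0} = \sqrt{\frac{1116}{37}} = \frac{6 \sqrt{1147}}{37}$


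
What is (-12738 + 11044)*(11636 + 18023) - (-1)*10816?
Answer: -50231530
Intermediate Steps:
(-12738 + 11044)*(11636 + 18023) - (-1)*10816 = -1694*29659 - 1*(-10816) = -50242346 + 10816 = -50231530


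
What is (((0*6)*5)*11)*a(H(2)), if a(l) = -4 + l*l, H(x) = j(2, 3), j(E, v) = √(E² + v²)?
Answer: 0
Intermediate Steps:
H(x) = √13 (H(x) = √(2² + 3²) = √(4 + 9) = √13)
a(l) = -4 + l²
(((0*6)*5)*11)*a(H(2)) = (((0*6)*5)*11)*(-4 + (√13)²) = ((0*5)*11)*(-4 + 13) = (0*11)*9 = 0*9 = 0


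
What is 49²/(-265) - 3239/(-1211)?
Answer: -2049276/320915 ≈ -6.3857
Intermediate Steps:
49²/(-265) - 3239/(-1211) = 2401*(-1/265) - 3239*(-1/1211) = -2401/265 + 3239/1211 = -2049276/320915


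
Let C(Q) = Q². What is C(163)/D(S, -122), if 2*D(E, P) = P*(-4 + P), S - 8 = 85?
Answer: 26569/7686 ≈ 3.4568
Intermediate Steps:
S = 93 (S = 8 + 85 = 93)
D(E, P) = P*(-4 + P)/2 (D(E, P) = (P*(-4 + P))/2 = P*(-4 + P)/2)
C(163)/D(S, -122) = 163²/(((½)*(-122)*(-4 - 122))) = 26569/(((½)*(-122)*(-126))) = 26569/7686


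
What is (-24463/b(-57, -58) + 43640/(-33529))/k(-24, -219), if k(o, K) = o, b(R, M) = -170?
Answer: -15937277/2682320 ≈ -5.9416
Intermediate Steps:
(-24463/b(-57, -58) + 43640/(-33529))/k(-24, -219) = (-24463/(-170) + 43640/(-33529))/(-24) = (-24463*(-1/170) + 43640*(-1/33529))*(-1/24) = (1439/10 - 43640/33529)*(-1/24) = (47811831/335290)*(-1/24) = -15937277/2682320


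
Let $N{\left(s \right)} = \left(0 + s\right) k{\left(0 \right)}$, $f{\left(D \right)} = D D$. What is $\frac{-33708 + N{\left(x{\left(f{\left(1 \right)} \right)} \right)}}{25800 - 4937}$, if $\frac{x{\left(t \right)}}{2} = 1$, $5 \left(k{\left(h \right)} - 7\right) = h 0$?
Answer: $- \frac{33694}{20863} \approx -1.615$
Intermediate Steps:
$k{\left(h \right)} = 7$ ($k{\left(h \right)} = 7 + \frac{h 0}{5} = 7 + \frac{1}{5} \cdot 0 = 7 + 0 = 7$)
$f{\left(D \right)} = D^{2}$
$x{\left(t \right)} = 2$ ($x{\left(t \right)} = 2 \cdot 1 = 2$)
$N{\left(s \right)} = 7 s$ ($N{\left(s \right)} = \left(0 + s\right) 7 = s 7 = 7 s$)
$\frac{-33708 + N{\left(x{\left(f{\left(1 \right)} \right)} \right)}}{25800 - 4937} = \frac{-33708 + 7 \cdot 2}{25800 - 4937} = \frac{-33708 + 14}{20863} = \left(-33694\right) \frac{1}{20863} = - \frac{33694}{20863}$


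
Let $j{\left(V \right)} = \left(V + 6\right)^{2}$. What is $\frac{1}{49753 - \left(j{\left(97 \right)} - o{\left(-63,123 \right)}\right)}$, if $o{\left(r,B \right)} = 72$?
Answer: $\frac{1}{39216} \approx 2.55 \cdot 10^{-5}$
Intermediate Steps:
$j{\left(V \right)} = \left(6 + V\right)^{2}$
$\frac{1}{49753 - \left(j{\left(97 \right)} - o{\left(-63,123 \right)}\right)} = \frac{1}{49753 - \left(\left(6 + 97\right)^{2} - 72\right)} = \frac{1}{49753 - \left(103^{2} - 72\right)} = \frac{1}{49753 - \left(10609 - 72\right)} = \frac{1}{49753 - 10537} = \frac{1}{39216}$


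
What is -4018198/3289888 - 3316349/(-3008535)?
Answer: -589236270509/4948871597040 ≈ -0.11906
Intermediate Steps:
-4018198/3289888 - 3316349/(-3008535) = -4018198*1/3289888 - 3316349*(-1/3008535) = -2009099/1644944 + 3316349/3008535 = -589236270509/4948871597040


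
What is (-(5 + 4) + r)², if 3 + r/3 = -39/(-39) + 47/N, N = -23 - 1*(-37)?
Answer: 4761/196 ≈ 24.291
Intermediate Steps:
N = 14 (N = -23 + 37 = 14)
r = 57/14 (r = -9 + 3*(-39/(-39) + 47/14) = -9 + 3*(-39*(-1/39) + 47*(1/14)) = -9 + 3*(1 + 47/14) = -9 + 3*(61/14) = -9 + 183/14 = 57/14 ≈ 4.0714)
(-(5 + 4) + r)² = (-(5 + 4) + 57/14)² = (-1*9 + 57/14)² = (-9 + 57/14)² = (-69/14)² = 4761/196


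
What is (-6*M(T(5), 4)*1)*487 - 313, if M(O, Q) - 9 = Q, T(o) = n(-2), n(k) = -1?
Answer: -38299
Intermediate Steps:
T(o) = -1
M(O, Q) = 9 + Q
(-6*M(T(5), 4)*1)*487 - 313 = (-6*(9 + 4)*1)*487 - 313 = (-6*13*1)*487 - 313 = -78*1*487 - 313 = -78*487 - 313 = -37986 - 313 = -38299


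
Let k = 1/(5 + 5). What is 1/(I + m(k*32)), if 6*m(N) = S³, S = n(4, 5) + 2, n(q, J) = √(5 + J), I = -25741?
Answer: -77189/1986046837 - 11*√10/1986046837 ≈ -3.8883e-5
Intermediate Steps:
k = ⅒ (k = 1/10 = ⅒ ≈ 0.10000)
S = 2 + √10 (S = √(5 + 5) + 2 = √10 + 2 = 2 + √10 ≈ 5.1623)
m(N) = (2 + √10)³/6
1/(I + m(k*32)) = 1/(-25741 + (2 + √10)³/6)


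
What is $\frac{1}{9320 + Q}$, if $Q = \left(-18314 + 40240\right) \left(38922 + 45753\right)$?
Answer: $\frac{1}{1856593370} \approx 5.3862 \cdot 10^{-10}$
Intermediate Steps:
$Q = 1856584050$ ($Q = 21926 \cdot 84675 = 1856584050$)
$\frac{1}{9320 + Q} = \frac{1}{9320 + 1856584050} = \frac{1}{1856593370}$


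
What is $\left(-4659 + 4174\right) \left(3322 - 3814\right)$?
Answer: $238620$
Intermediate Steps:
$\left(-4659 + 4174\right) \left(3322 - 3814\right) = \left(-485\right) \left(-492\right) = 238620$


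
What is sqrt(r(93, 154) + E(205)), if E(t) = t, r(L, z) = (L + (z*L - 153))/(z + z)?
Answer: 13*sqrt(35266)/154 ≈ 15.853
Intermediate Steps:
r(L, z) = (-153 + L + L*z)/(2*z) (r(L, z) = (L + (L*z - 153))/((2*z)) = (L + (-153 + L*z))*(1/(2*z)) = (-153 + L + L*z)*(1/(2*z)) = (-153 + L + L*z)/(2*z))
sqrt(r(93, 154) + E(205)) = sqrt((1/2)*(-153 + 93 + 93*154)/154 + 205) = sqrt((1/2)*(1/154)*(-153 + 93 + 14322) + 205) = sqrt((1/2)*(1/154)*14262 + 205) = sqrt(7131/154 + 205) = sqrt(38701/154) = 13*sqrt(35266)/154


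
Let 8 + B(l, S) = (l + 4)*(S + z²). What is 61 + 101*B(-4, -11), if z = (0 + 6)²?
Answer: -747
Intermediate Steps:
z = 36 (z = 6² = 36)
B(l, S) = -8 + (4 + l)*(1296 + S) (B(l, S) = -8 + (l + 4)*(S + 36²) = -8 + (4 + l)*(S + 1296) = -8 + (4 + l)*(1296 + S))
61 + 101*B(-4, -11) = 61 + 101*(5176 + 4*(-11) + 1296*(-4) - 11*(-4)) = 61 + 101*(5176 - 44 - 5184 + 44) = 61 + 101*(-8) = 61 - 808 = -747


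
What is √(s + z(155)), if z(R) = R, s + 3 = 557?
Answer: √709 ≈ 26.627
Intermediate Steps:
s = 554 (s = -3 + 557 = 554)
√(s + z(155)) = √(554 + 155) = √709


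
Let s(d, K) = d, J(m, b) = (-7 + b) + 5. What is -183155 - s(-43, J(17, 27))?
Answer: -183112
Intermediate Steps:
J(m, b) = -2 + b
-183155 - s(-43, J(17, 27)) = -183155 - 1*(-43) = -183155 + 43 = -183112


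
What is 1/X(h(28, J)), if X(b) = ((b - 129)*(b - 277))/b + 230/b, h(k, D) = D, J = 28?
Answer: 28/25379 ≈ 0.0011033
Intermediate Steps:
X(b) = 230/b + (-277 + b)*(-129 + b)/b (X(b) = ((-129 + b)*(-277 + b))/b + 230/b = ((-277 + b)*(-129 + b))/b + 230/b = (-277 + b)*(-129 + b)/b + 230/b = 230/b + (-277 + b)*(-129 + b)/b)
1/X(h(28, J)) = 1/(-406 + 28 + 35963/28) = 1/(25379/28) = 28/25379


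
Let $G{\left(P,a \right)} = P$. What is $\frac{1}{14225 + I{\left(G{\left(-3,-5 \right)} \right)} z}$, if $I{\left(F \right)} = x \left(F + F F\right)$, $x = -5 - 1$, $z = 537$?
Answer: $- \frac{1}{5107} \approx -0.00019581$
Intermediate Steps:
$x = -6$
$I{\left(F \right)} = - 6 F - 6 F^{2}$ ($I{\left(F \right)} = - 6 \left(F + F F\right) = - 6 \left(F + F^{2}\right) = - 6 F - 6 F^{2}$)
$\frac{1}{14225 + I{\left(G{\left(-3,-5 \right)} \right)} z} = \frac{1}{14225 + \left(-6\right) \left(-3\right) \left(1 - 3\right) 537} = \frac{1}{14225 + \left(-6\right) \left(-3\right) \left(-2\right) 537} = \frac{1}{14225 - 19332} = \frac{1}{-5107} = - \frac{1}{5107}$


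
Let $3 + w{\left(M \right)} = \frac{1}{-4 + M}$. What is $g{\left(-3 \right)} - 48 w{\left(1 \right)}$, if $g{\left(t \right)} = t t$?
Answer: $169$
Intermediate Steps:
$g{\left(t \right)} = t^{2}$
$w{\left(M \right)} = -3 + \frac{1}{-4 + M}$
$g{\left(-3 \right)} - 48 w{\left(1 \right)} = \left(-3\right)^{2} - 48 \frac{13 - 3}{-4 + 1} = 9 - 48 \frac{13 - 3}{-3} = 9 - 48 \left(\left(- \frac{1}{3}\right) 10\right) = 9 - -160 = 9 + 160 = 169$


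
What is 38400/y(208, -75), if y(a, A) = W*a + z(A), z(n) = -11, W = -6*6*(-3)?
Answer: 38400/22453 ≈ 1.7102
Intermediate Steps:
W = 108 (W = -36*(-3) = 108)
y(a, A) = -11 + 108*a (y(a, A) = 108*a - 11 = -11 + 108*a)
38400/y(208, -75) = 38400/(-11 + 108*208) = 38400/(-11 + 22464) = 38400/22453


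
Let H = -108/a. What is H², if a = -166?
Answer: 2916/6889 ≈ 0.42328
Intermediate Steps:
H = 54/83 (H = -108/(-166) = -108*(-1/166) = 54/83 ≈ 0.65060)
H² = (54/83)² = 2916/6889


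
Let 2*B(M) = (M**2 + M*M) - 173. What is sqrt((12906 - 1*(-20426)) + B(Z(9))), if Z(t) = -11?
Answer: sqrt(133466)/2 ≈ 182.67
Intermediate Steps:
B(M) = -173/2 + M**2 (B(M) = ((M**2 + M*M) - 173)/2 = ((M**2 + M**2) - 173)/2 = (2*M**2 - 173)/2 = (-173 + 2*M**2)/2 = -173/2 + M**2)
sqrt((12906 - 1*(-20426)) + B(Z(9))) = sqrt((12906 - 1*(-20426)) + (-173/2 + (-11)**2)) = sqrt((12906 + 20426) + (-173/2 + 121)) = sqrt(33332 + 69/2) = sqrt(66733/2) = sqrt(133466)/2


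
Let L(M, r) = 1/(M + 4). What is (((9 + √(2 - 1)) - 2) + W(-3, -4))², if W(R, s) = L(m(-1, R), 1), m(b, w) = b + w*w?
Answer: 9409/144 ≈ 65.340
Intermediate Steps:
m(b, w) = b + w²
L(M, r) = 1/(4 + M)
W(R, s) = 1/(3 + R²) (W(R, s) = 1/(4 + (-1 + R²)) = 1/(3 + R²))
(((9 + √(2 - 1)) - 2) + W(-3, -4))² = (((9 + √(2 - 1)) - 2) + 1/(3 + (-3)²))² = (((9 + √1) - 2) + 1/(3 + 9))² = (((9 + 1) - 2) + 1/12)² = ((10 - 2) + 1/12)² = (8 + 1/12)² = (97/12)² = 9409/144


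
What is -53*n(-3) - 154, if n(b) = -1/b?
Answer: -515/3 ≈ -171.67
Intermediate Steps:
-53*n(-3) - 154 = -(-53)/(-3) - 154 = -(-53)*(-1)/3 - 154 = -53*⅓ - 154 = -53/3 - 154 = -515/3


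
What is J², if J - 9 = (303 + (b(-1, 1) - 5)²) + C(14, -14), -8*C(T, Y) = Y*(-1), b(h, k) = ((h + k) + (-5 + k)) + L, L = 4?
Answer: 1798281/16 ≈ 1.1239e+5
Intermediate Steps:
b(h, k) = -1 + h + 2*k (b(h, k) = ((h + k) + (-5 + k)) + 4 = (-5 + h + 2*k) + 4 = -1 + h + 2*k)
C(T, Y) = Y/8 (C(T, Y) = -Y*(-1)/8 = -(-1)*Y/8 = Y/8)
J = 1341/4 (J = 9 + ((303 + ((-1 - 1 + 2*1) - 5)²) + (⅛)*(-14)) = 9 + ((303 + ((-1 - 1 + 2) - 5)²) - 7/4) = 9 + ((303 + (0 - 5)²) - 7/4) = 9 + ((303 + (-5)²) - 7/4) = 9 + ((303 + 25) - 7/4) = 9 + (328 - 7/4) = 9 + 1305/4 = 1341/4 ≈ 335.25)
J² = (1341/4)² = 1798281/16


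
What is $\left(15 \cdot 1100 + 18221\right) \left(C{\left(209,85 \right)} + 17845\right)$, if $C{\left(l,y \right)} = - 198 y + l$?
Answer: $42498504$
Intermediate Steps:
$C{\left(l,y \right)} = l - 198 y$
$\left(15 \cdot 1100 + 18221\right) \left(C{\left(209,85 \right)} + 17845\right) = \left(15 \cdot 1100 + 18221\right) \left(\left(209 - 16830\right) + 17845\right) = \left(16500 + 18221\right) \left(\left(209 - 16830\right) + 17845\right) = 34721 \left(-16621 + 17845\right) = 34721 \cdot 1224 = 42498504$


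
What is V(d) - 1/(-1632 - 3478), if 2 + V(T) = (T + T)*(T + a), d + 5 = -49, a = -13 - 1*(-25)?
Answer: 23168741/5110 ≈ 4534.0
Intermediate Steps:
a = 12 (a = -13 + 25 = 12)
d = -54 (d = -5 - 49 = -54)
V(T) = -2 + 2*T*(12 + T) (V(T) = -2 + (T + T)*(T + 12) = -2 + (2*T)*(12 + T) = -2 + 2*T*(12 + T))
V(d) - 1/(-1632 - 3478) = (-2 + 2*(-54)² + 24*(-54)) - 1/(-1632 - 3478) = (-2 + 2*2916 - 1296) - 1/(-5110) = (-2 + 5832 - 1296) - 1*(-1/5110) = 4534 + 1/5110 = 23168741/5110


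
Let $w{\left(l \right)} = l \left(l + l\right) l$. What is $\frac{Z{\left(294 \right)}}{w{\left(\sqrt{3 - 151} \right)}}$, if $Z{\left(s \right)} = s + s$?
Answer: $\frac{147 i \sqrt{37}}{5476} \approx 0.16329 i$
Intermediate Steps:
$Z{\left(s \right)} = 2 s$
$w{\left(l \right)} = 2 l^{3}$ ($w{\left(l \right)} = l 2 l l = 2 l^{2} l = 2 l^{3}$)
$\frac{Z{\left(294 \right)}}{w{\left(\sqrt{3 - 151} \right)}} = \frac{2 \cdot 294}{2 \left(\sqrt{3 - 151}\right)^{3}} = \frac{588}{2 \left(\sqrt{-148}\right)^{3}} = \frac{588}{2 \left(2 i \sqrt{37}\right)^{3}} = \frac{588}{2 \left(- 296 i \sqrt{37}\right)} = \frac{588}{\left(-592\right) i \sqrt{37}} = 588 \frac{i \sqrt{37}}{21904} = \frac{147 i \sqrt{37}}{5476}$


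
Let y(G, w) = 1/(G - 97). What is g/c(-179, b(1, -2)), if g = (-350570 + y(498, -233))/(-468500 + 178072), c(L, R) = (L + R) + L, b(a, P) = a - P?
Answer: -140578569/41343877940 ≈ -0.0034002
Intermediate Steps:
c(L, R) = R + 2*L
y(G, w) = 1/(-97 + G)
g = 140578569/116461628 (g = (-350570 + 1/(-97 + 498))/(-468500 + 178072) = (-350570 + 1/401)/(-290428) = (-350570 + 1/401)*(-1/290428) = -140578569/401*(-1/290428) = 140578569/116461628 ≈ 1.2071)
g/c(-179, b(1, -2)) = 140578569/(116461628*((1 - 1*(-2)) + 2*(-179))) = 140578569/(116461628*((1 + 2) - 358)) = 140578569/(116461628*(3 - 358)) = (140578569/116461628)/(-355) = (140578569/116461628)*(-1/355) = -140578569/41343877940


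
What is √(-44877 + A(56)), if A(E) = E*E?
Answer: I*√41741 ≈ 204.31*I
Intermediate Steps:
A(E) = E²
√(-44877 + A(56)) = √(-44877 + 56²) = √(-44877 + 3136) = √(-41741) = I*√41741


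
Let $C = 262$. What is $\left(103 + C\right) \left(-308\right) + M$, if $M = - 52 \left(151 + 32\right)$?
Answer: $-121936$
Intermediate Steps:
$M = -9516$ ($M = \left(-52\right) 183 = -9516$)
$\left(103 + C\right) \left(-308\right) + M = \left(103 + 262\right) \left(-308\right) - 9516 = 365 \left(-308\right) - 9516 = -112420 - 9516 = -121936$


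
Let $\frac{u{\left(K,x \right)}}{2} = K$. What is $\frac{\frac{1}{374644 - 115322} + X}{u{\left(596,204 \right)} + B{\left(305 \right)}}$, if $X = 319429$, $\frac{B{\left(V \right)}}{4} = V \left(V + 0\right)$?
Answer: $\frac{82834967139}{96802828024} \approx 0.85571$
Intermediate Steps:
$B{\left(V \right)} = 4 V^{2}$ ($B{\left(V \right)} = 4 V \left(V + 0\right) = 4 V V = 4 V^{2}$)
$u{\left(K,x \right)} = 2 K$
$\frac{\frac{1}{374644 - 115322} + X}{u{\left(596,204 \right)} + B{\left(305 \right)}} = \frac{\frac{1}{374644 - 115322} + 319429}{2 \cdot 596 + 4 \cdot 305^{2}} = \frac{\frac{1}{259322} + 319429}{1192 + 4 \cdot 93025} = \frac{\frac{1}{259322} + 319429}{1192 + 372100} = \frac{82834967139}{259322 \cdot 373292} = \frac{82834967139}{259322} \cdot \frac{1}{373292} = \frac{82834967139}{96802828024}$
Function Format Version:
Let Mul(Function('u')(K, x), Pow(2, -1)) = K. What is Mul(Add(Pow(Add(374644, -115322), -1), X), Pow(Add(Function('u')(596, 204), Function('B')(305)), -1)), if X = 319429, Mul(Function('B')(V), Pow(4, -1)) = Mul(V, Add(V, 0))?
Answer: Rational(82834967139, 96802828024) ≈ 0.85571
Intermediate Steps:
Function('B')(V) = Mul(4, Pow(V, 2)) (Function('B')(V) = Mul(4, Mul(V, Add(V, 0))) = Mul(4, Mul(V, V)) = Mul(4, Pow(V, 2)))
Function('u')(K, x) = Mul(2, K)
Mul(Add(Pow(Add(374644, -115322), -1), X), Pow(Add(Function('u')(596, 204), Function('B')(305)), -1)) = Mul(Add(Pow(Add(374644, -115322), -1), 319429), Pow(Add(Mul(2, 596), Mul(4, Pow(305, 2))), -1)) = Mul(Add(Pow(259322, -1), 319429), Pow(Add(1192, Mul(4, 93025)), -1)) = Mul(Add(Rational(1, 259322), 319429), Pow(Add(1192, 372100), -1)) = Mul(Rational(82834967139, 259322), Pow(373292, -1)) = Mul(Rational(82834967139, 259322), Rational(1, 373292)) = Rational(82834967139, 96802828024)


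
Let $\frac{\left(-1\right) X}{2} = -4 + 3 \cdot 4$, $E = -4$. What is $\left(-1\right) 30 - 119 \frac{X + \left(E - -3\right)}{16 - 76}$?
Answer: $- \frac{3823}{60} \approx -63.717$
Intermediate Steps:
$X = -16$ ($X = - 2 \left(-4 + 3 \cdot 4\right) = - 2 \left(-4 + 12\right) = \left(-2\right) 8 = -16$)
$\left(-1\right) 30 - 119 \frac{X + \left(E - -3\right)}{16 - 76} = \left(-1\right) 30 - 119 \frac{-16 - 1}{16 - 76} = -30 - 119 \frac{-16 + \left(-4 + 3\right)}{-60} = -30 - 119 \left(-16 - 1\right) \left(- \frac{1}{60}\right) = -30 - 119 \left(\left(-17\right) \left(- \frac{1}{60}\right)\right) = -30 - \frac{2023}{60} = - \frac{3823}{60}$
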